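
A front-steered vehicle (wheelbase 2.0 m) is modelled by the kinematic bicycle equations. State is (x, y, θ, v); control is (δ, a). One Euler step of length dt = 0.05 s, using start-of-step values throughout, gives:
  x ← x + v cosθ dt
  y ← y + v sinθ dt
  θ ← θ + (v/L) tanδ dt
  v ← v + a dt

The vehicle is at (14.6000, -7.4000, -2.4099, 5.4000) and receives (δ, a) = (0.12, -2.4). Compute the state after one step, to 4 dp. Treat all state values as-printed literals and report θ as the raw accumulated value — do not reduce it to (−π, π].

(14.3991, -7.5804, -2.3936, 5.2800)

x' = 14.6000 + 5.4000·cos(-2.4099)·0.05 = 14.3991
y' = -7.4000 + 5.4000·sin(-2.4099)·0.05 = -7.5804
θ' = -2.4099 + (5.4000/2.0)·tan(0.12)·0.05 = -2.3936
v' = 5.4000 − 2.4000·0.05 = 5.2800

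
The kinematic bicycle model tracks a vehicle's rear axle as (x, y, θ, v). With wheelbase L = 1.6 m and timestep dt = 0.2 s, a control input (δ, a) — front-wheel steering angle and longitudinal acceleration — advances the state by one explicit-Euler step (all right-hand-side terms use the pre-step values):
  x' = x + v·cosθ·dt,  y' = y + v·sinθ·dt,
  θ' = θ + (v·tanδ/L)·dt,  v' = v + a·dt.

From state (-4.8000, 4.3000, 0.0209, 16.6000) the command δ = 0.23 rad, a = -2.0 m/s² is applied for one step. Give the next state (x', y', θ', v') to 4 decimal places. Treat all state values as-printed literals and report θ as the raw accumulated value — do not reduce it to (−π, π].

x' = -4.8000 + 16.6000·cos(0.0209)·0.2 = -1.4807
y' = 4.3000 + 16.6000·sin(0.0209)·0.2 = 4.3694
θ' = 0.0209 + (16.6000/1.6)·tan(0.23)·0.2 = 0.5067
v' = 16.6000 − 2.0000·0.2 = 16.2000

(-1.4807, 4.3694, 0.5067, 16.2000)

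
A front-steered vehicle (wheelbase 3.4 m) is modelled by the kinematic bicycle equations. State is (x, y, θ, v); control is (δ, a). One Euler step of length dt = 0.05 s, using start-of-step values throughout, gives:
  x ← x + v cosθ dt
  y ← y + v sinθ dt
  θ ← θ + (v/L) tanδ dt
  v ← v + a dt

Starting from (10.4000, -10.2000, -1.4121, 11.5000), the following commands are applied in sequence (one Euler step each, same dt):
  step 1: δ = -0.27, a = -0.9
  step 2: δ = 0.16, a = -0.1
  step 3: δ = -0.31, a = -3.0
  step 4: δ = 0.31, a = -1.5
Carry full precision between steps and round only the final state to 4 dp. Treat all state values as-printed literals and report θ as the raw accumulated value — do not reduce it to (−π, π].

after step 1 (δ=-0.27, a=-0.9): (10.490868, -10.767775, -1.458905, 11.455000)
after step 2 (δ=0.16, a=-0.1): (10.554820, -11.336943, -1.431719, 11.450000)
after step 3 (δ=-0.31, a=-3.0): (10.634185, -11.903915, -1.485657, 11.300000)
after step 4 (δ=0.31, a=-1.5): (10.682231, -12.466869, -1.432426, 11.225000)

(10.6822, -12.4669, -1.4324, 11.2250)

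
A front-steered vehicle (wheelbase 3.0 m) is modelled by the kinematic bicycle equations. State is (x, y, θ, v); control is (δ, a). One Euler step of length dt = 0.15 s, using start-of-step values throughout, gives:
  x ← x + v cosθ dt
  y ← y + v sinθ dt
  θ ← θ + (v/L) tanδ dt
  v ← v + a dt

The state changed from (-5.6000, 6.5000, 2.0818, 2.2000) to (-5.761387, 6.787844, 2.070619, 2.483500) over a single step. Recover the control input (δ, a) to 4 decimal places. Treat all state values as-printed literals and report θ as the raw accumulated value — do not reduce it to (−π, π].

δ = -0.1013, a = 1.8900

a = (v'−v)/dt = (0.283500)/0.15 = 1.8900
Δθ = θ'−θ = -0.011181;  (v·dt/L) = 2.2000·0.15/3.0 = 0.110000
tan δ = Δθ·L/(v·dt) = -0.101645  →  δ = -0.1013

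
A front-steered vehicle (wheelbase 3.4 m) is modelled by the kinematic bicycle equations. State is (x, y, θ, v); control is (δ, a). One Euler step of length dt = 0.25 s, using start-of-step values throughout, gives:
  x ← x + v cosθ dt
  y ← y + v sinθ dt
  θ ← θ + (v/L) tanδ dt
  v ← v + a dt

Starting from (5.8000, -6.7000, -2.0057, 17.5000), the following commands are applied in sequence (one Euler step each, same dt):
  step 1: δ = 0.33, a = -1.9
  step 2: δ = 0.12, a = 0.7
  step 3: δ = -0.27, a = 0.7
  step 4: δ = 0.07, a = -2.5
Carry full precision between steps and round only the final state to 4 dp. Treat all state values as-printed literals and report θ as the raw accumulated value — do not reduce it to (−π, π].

(3.8189, -23.4341, -1.6744, 16.7500)

after step 1 (δ=0.33, a=-1.9): (3.956712, -10.667734, -1.564951, 17.025000)
after step 2 (δ=0.12, a=0.7): (3.981590, -14.923911, -1.414005, 17.200000)
after step 3 (δ=-0.27, a=0.7): (4.653033, -19.171165, -1.764023, 17.375000)
after step 4 (δ=0.07, a=-2.5): (3.818918, -23.434077, -1.674446, 16.750000)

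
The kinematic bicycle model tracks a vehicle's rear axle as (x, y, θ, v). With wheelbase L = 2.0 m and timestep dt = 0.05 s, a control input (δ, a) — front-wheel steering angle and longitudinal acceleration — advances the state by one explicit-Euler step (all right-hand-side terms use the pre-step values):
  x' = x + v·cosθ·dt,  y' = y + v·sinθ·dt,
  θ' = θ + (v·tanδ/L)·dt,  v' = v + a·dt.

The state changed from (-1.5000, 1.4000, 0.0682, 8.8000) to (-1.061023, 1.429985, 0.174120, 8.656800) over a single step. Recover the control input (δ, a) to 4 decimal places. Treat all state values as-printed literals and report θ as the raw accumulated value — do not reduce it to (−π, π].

a = (v'−v)/dt = (-0.143200)/0.05 = -2.8640
Δθ = θ'−θ = 0.105920;  (v·dt/L) = 8.8000·0.05/2.0 = 0.220000
tan δ = Δθ·L/(v·dt) = 0.481455  →  δ = 0.4487

δ = 0.4487, a = -2.8640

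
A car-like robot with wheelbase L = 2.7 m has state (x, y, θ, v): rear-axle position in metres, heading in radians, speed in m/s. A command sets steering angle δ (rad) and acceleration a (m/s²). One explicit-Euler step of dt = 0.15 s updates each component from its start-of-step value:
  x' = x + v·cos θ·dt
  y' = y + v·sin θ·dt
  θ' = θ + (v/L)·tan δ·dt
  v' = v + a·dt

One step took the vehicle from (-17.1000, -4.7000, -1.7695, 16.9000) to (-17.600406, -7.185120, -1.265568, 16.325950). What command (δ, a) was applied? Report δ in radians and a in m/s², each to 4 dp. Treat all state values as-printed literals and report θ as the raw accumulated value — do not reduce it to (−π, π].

δ = 0.4926, a = -3.8270

a = (v'−v)/dt = (-0.574050)/0.15 = -3.8270
Δθ = θ'−θ = 0.503932;  (v·dt/L) = 16.9000·0.15/2.7 = 0.938889
tan δ = Δθ·L/(v·dt) = 0.536732  →  δ = 0.4926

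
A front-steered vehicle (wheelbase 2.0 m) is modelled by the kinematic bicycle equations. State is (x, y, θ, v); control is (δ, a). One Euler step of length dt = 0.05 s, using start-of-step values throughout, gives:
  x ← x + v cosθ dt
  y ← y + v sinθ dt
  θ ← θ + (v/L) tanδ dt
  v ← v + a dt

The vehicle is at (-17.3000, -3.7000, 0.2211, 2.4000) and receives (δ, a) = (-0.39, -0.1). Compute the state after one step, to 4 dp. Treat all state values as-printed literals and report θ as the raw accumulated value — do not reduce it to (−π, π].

x' = -17.3000 + 2.4000·cos(0.2211)·0.05 = -17.1829
y' = -3.7000 + 2.4000·sin(0.2211)·0.05 = -3.6737
θ' = 0.2211 + (2.4000/2.0)·tan(-0.39)·0.05 = 0.1964
v' = 2.4000 − 0.1000·0.05 = 2.3950

(-17.1829, -3.6737, 0.1964, 2.3950)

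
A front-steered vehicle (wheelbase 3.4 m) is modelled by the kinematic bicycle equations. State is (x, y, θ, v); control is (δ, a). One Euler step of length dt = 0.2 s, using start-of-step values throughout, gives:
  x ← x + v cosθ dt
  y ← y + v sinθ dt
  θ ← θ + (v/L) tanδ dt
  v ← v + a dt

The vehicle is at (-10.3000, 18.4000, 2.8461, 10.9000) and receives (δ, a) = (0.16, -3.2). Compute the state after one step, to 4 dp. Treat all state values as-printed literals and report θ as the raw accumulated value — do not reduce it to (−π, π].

x' = -10.3000 + 10.9000·cos(2.8461)·0.2 = -12.3855
y' = 18.4000 + 10.9000·sin(2.8461)·0.2 = 19.0348
θ' = 2.8461 + (10.9000/3.4)·tan(0.16)·0.2 = 2.9496
v' = 10.9000 − 3.2000·0.2 = 10.2600

(-12.3855, 19.0348, 2.9496, 10.2600)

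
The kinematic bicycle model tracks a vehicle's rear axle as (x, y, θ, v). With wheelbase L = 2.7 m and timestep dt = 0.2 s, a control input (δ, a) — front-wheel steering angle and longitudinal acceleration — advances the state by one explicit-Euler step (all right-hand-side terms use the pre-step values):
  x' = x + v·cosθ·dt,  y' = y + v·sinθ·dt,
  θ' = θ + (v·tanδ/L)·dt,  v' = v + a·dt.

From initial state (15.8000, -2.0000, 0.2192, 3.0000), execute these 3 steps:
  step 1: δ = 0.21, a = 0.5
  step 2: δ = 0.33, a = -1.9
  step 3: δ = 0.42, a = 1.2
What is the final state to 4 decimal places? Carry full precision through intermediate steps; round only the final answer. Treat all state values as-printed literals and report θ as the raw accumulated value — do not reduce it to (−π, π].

after step 1 (δ=0.21, a=0.5): (16.385643, -1.869531, 0.266565, 3.100000)
after step 2 (δ=0.33, a=-1.9): (16.983746, -1.706211, 0.345219, 2.720000)
after step 3 (δ=0.42, a=1.2): (17.495650, -1.522120, 0.435195, 2.960000)

(17.4957, -1.5221, 0.4352, 2.9600)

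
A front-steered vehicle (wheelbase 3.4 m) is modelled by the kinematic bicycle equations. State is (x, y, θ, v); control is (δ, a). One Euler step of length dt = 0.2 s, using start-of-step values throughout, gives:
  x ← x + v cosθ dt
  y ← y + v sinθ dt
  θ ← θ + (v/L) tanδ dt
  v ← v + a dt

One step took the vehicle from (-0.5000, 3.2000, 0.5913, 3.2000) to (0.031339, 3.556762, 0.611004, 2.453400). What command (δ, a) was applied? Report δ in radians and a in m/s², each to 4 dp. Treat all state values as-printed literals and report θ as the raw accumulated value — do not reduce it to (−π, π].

a = (v'−v)/dt = (-0.746600)/0.2 = -3.7330
Δθ = θ'−θ = 0.019704;  (v·dt/L) = 3.2000·0.2/3.4 = 0.188235
tan δ = Δθ·L/(v·dt) = 0.104677  →  δ = 0.1043

δ = 0.1043, a = -3.7330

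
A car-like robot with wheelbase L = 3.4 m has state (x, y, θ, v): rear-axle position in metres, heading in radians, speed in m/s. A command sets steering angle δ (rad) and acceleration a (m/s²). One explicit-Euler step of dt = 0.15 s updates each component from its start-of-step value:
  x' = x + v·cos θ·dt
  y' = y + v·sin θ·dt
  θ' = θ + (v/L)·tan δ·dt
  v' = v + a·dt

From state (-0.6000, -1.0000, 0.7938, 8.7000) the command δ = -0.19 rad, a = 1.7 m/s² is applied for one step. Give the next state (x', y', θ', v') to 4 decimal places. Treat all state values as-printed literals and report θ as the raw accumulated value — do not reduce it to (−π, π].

x' = -0.6000 + 8.7000·cos(0.7938)·0.15 = 0.3150
y' = -1.0000 + 8.7000·sin(0.7938)·0.15 = -0.0695
θ' = 0.7938 + (8.7000/3.4)·tan(-0.19)·0.15 = 0.7200
v' = 8.7000 + 1.7000·0.15 = 8.9550

(0.3150, -0.0695, 0.7200, 8.9550)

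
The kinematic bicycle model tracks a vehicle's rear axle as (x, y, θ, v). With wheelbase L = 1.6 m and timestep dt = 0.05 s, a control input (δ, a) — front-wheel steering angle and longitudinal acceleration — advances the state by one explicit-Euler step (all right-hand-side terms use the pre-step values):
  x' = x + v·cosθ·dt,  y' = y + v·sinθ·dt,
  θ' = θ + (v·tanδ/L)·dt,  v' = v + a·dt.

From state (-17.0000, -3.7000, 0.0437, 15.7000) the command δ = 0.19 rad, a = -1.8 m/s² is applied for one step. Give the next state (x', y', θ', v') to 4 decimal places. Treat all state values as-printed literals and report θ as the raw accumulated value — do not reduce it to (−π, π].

x' = -17.0000 + 15.7000·cos(0.0437)·0.05 = -16.2157
y' = -3.7000 + 15.7000·sin(0.0437)·0.05 = -3.6657
θ' = 0.0437 + (15.7000/1.6)·tan(0.19)·0.05 = 0.1381
v' = 15.7000 − 1.8000·0.05 = 15.6100

(-16.2157, -3.6657, 0.1381, 15.6100)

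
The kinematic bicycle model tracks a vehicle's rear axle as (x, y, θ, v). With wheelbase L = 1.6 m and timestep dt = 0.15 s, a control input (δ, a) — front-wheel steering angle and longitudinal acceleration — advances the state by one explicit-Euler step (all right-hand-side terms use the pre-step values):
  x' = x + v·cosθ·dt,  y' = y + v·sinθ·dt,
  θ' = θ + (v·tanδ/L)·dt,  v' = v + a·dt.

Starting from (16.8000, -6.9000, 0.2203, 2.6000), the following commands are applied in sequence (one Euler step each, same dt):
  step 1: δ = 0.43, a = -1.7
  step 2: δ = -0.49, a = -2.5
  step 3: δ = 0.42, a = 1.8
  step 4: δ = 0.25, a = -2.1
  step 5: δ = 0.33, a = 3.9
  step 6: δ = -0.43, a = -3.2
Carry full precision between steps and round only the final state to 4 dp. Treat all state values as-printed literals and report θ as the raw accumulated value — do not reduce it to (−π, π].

(18.7391, -6.2884, 0.3048, 2.0300)

after step 1 (δ=0.43, a=-1.7): (17.180574, -6.814776, 0.332089, 2.345000)
after step 2 (δ=-0.49, a=-2.5): (17.513106, -6.700099, 0.214827, 1.970000)
after step 3 (δ=0.42, a=1.8): (17.801813, -6.637105, 0.297303, 2.240000)
after step 4 (δ=0.25, a=-2.1): (18.123073, -6.538676, 0.350925, 1.925000)
after step 5 (δ=0.33, a=3.9): (18.394225, -6.439414, 0.412740, 2.510000)
after step 6 (δ=-0.43, a=-3.2): (18.739109, -6.288392, 0.304821, 2.030000)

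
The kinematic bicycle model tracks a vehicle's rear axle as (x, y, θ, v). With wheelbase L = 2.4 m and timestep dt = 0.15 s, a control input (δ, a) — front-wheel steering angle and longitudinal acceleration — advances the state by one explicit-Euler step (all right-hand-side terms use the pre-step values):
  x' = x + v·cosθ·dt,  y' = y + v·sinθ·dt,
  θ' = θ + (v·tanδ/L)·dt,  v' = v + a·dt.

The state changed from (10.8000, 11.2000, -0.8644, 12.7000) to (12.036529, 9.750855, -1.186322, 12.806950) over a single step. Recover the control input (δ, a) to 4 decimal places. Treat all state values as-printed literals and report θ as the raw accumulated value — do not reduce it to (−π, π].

δ = -0.3853, a = 0.7130

a = (v'−v)/dt = (0.106950)/0.15 = 0.7130
Δθ = θ'−θ = -0.321922;  (v·dt/L) = 12.7000·0.15/2.4 = 0.793750
tan δ = Δθ·L/(v·dt) = -0.405571  →  δ = -0.3853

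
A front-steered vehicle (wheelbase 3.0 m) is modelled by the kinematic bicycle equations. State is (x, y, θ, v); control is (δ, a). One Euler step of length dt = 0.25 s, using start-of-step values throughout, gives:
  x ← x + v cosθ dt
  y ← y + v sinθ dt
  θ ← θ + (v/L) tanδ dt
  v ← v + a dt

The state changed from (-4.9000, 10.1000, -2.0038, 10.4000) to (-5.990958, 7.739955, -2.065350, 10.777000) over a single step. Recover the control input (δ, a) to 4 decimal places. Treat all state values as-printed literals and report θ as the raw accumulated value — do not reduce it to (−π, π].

a = (v'−v)/dt = (0.377000)/0.25 = 1.5080
Δθ = θ'−θ = -0.061550;  (v·dt/L) = 10.4000·0.25/3.0 = 0.866667
tan δ = Δθ·L/(v·dt) = -0.071019  →  δ = -0.0709

δ = -0.0709, a = 1.5080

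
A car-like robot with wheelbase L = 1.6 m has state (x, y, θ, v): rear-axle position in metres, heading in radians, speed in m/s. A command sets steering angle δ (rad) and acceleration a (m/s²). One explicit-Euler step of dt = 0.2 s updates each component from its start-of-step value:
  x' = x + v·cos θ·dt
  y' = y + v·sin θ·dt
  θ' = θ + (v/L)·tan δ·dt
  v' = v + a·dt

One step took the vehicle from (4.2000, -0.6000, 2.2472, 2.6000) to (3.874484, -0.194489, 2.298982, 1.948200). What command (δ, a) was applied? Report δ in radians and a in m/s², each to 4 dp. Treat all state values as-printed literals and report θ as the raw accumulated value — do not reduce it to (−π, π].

δ = 0.1580, a = -3.2590

a = (v'−v)/dt = (-0.651800)/0.2 = -3.2590
Δθ = θ'−θ = 0.051782;  (v·dt/L) = 2.6000·0.2/1.6 = 0.325000
tan δ = Δθ·L/(v·dt) = 0.159329  →  δ = 0.1580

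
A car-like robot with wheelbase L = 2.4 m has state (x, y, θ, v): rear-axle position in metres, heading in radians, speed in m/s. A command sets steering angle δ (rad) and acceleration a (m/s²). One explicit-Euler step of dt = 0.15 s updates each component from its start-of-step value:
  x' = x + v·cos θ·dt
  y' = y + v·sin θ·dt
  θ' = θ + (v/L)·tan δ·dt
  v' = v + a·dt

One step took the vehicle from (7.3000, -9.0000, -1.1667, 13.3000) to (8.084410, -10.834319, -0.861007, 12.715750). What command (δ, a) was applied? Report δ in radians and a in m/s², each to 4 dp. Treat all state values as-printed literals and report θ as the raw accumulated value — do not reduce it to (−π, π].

a = (v'−v)/dt = (-0.584250)/0.15 = -3.8950
Δθ = θ'−θ = 0.305693;  (v·dt/L) = 13.3000·0.15/2.4 = 0.831250
tan δ = Δθ·L/(v·dt) = 0.367751  →  δ = 0.3524

δ = 0.3524, a = -3.8950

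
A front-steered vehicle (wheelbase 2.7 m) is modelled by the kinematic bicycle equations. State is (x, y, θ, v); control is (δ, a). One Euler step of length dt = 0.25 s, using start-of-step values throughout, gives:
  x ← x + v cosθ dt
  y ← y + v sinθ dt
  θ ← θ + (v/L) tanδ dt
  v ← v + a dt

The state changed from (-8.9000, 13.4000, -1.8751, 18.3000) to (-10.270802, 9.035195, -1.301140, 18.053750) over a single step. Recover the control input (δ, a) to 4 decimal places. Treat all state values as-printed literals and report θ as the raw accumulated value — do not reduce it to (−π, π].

a = (v'−v)/dt = (-0.246250)/0.25 = -0.9850
Δθ = θ'−θ = 0.573960;  (v·dt/L) = 18.3000·0.25/2.7 = 1.694444
tan δ = Δθ·L/(v·dt) = 0.338730  →  δ = 0.3266

δ = 0.3266, a = -0.9850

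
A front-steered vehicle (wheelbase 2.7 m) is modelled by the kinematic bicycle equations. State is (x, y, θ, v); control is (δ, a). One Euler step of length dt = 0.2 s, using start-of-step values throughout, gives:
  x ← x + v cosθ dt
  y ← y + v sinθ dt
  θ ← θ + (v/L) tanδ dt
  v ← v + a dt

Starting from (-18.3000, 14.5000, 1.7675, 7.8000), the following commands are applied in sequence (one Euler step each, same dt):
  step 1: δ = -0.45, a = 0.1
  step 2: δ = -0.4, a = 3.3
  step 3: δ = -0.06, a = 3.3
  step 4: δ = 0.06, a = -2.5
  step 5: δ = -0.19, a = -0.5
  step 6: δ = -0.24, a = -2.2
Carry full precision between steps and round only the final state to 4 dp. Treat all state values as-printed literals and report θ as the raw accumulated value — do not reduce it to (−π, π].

(-15.9886, 24.0799, 0.9685, 8.1000)

after step 1 (δ=-0.45, a=0.1): (-18.604883, 16.029917, 1.488402, 7.820000)
after step 2 (δ=-0.4, a=3.3): (-18.476163, 17.588611, 1.243495, 8.480000)
after step 3 (δ=-0.06, a=3.3): (-17.930917, 19.194576, 1.205760, 9.140000)
after step 4 (δ=0.06, a=-2.5): (-17.278353, 20.902131, 1.246431, 8.640000)
after step 5 (δ=-0.19, a=-0.5): (-16.727627, 22.540022, 1.123347, 8.540000)
after step 6 (δ=-0.24, a=-2.2): (-15.988631, 24.079875, 0.968541, 8.100000)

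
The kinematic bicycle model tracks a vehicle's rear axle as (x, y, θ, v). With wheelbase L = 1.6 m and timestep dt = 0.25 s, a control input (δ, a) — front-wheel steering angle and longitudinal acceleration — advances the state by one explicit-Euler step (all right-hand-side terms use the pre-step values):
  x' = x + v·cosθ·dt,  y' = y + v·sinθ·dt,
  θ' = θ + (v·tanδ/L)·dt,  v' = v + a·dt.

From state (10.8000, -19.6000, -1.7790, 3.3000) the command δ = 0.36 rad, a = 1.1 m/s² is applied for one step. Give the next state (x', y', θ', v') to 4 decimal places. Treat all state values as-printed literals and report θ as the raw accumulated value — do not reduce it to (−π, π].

x' = 10.8000 + 3.3000·cos(-1.7790)·0.25 = 10.6295
y' = -19.6000 + 3.3000·sin(-1.7790)·0.25 = -20.4072
θ' = -1.7790 + (3.3000/1.6)·tan(0.36)·0.25 = -1.5849
v' = 3.3000 + 1.1000·0.25 = 3.5750

(10.6295, -20.4072, -1.5849, 3.5750)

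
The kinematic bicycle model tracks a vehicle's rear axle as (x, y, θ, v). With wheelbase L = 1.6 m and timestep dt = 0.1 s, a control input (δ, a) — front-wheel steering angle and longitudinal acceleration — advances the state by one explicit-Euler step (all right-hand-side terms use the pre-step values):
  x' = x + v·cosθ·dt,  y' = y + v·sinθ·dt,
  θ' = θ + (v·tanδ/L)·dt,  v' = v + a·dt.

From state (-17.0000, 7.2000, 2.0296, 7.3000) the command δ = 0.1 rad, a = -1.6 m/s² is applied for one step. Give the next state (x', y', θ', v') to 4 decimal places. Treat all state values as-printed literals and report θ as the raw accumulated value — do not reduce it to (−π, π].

x' = -17.0000 + 7.3000·cos(2.0296)·0.1 = -17.3233
y' = 7.2000 + 7.3000·sin(2.0296)·0.1 = 7.8545
θ' = 2.0296 + (7.3000/1.6)·tan(0.1)·0.1 = 2.0754
v' = 7.3000 − 1.6000·0.1 = 7.1400

(-17.3233, 7.8545, 2.0754, 7.1400)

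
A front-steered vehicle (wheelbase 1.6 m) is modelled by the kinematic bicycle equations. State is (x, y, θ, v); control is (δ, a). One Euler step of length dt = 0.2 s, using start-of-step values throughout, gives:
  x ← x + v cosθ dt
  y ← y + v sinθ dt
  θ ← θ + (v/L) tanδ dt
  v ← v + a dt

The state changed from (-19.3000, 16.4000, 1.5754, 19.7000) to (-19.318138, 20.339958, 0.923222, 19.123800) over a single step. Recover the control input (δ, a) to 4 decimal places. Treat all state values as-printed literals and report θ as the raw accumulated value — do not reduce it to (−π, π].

δ = -0.2589, a = -2.8810

a = (v'−v)/dt = (-0.576200)/0.2 = -2.8810
Δθ = θ'−θ = -0.652178;  (v·dt/L) = 19.7000·0.2/1.6 = 2.462500
tan δ = Δθ·L/(v·dt) = -0.264844  →  δ = -0.2589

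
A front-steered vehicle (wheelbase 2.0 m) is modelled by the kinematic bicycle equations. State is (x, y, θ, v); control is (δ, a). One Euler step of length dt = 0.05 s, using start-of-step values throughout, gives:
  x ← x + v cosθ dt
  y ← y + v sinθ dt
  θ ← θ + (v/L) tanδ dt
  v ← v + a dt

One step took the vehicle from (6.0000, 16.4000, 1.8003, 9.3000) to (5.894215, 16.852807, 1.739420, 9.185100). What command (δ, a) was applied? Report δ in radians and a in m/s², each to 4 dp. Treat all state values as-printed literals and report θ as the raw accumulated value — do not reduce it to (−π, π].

δ = -0.2561, a = -2.2980

a = (v'−v)/dt = (-0.114900)/0.05 = -2.2980
Δθ = θ'−θ = -0.060880;  (v·dt/L) = 9.3000·0.05/2.0 = 0.232500
tan δ = Δθ·L/(v·dt) = -0.261849  →  δ = -0.2561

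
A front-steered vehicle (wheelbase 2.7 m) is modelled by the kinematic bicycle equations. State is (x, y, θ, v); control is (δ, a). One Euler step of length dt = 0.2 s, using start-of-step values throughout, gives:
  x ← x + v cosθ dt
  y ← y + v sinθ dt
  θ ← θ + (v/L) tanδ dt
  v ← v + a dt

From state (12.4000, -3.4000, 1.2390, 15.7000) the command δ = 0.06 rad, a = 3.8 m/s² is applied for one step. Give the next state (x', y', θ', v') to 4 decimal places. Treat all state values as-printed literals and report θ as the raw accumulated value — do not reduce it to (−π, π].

(13.4228, -0.4313, 1.3089, 16.4600)

x' = 12.4000 + 15.7000·cos(1.2390)·0.2 = 13.4228
y' = -3.4000 + 15.7000·sin(1.2390)·0.2 = -0.4313
θ' = 1.2390 + (15.7000/2.7)·tan(0.06)·0.2 = 1.3089
v' = 15.7000 + 3.8000·0.2 = 16.4600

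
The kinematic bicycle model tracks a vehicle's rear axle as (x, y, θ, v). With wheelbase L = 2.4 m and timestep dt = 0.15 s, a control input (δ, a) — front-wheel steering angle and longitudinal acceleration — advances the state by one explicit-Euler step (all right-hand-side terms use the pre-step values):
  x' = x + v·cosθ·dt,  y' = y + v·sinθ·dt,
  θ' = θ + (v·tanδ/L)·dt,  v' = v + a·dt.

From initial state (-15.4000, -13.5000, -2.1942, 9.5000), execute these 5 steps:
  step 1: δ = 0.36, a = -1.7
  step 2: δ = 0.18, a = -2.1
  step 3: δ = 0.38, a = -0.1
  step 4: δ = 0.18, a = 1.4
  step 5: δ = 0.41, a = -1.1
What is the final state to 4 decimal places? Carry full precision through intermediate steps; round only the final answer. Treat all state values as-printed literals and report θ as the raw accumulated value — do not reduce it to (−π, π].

after step 1 (δ=0.36, a=-1.7): (-16.231918, -14.656952, -1.970711, 9.245000)
after step 2 (δ=0.18, a=-2.1): (-16.771834, -15.934279, -1.865567, 8.930000)
after step 3 (δ=0.38, a=-0.1): (-17.160986, -17.216005, -1.642644, 8.915000)
after step 4 (δ=0.18, a=1.4): (-17.256982, -18.549805, -1.541253, 9.125000)
after step 5 (δ=0.41, a=-1.1): (-17.216551, -19.917958, -1.293378, 8.960000)

(-17.2166, -19.9180, -1.2934, 8.9600)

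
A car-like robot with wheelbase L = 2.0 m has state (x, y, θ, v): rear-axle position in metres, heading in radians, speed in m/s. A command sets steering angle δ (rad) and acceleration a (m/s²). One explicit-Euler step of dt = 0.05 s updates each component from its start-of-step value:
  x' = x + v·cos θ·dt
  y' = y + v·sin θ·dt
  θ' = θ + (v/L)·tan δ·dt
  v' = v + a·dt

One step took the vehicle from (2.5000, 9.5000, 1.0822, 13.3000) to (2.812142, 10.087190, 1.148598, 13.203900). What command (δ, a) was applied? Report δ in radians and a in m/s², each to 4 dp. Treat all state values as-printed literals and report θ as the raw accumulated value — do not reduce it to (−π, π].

δ = 0.1971, a = -1.9220

a = (v'−v)/dt = (-0.096100)/0.05 = -1.9220
Δθ = θ'−θ = 0.066398;  (v·dt/L) = 13.3000·0.05/2.0 = 0.332500
tan δ = Δθ·L/(v·dt) = 0.199693  →  δ = 0.1971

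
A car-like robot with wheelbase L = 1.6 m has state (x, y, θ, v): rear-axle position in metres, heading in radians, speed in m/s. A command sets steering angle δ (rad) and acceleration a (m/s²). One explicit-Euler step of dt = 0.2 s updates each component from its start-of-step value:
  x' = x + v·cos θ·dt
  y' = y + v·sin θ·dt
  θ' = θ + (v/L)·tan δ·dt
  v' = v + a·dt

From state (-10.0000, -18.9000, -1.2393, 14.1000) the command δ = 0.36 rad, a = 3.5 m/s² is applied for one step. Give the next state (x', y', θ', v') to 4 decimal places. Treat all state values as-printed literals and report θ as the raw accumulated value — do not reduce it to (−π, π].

x' = -10.0000 + 14.1000·cos(-1.2393)·0.2 = -9.0822
y' = -18.9000 + 14.1000·sin(-1.2393)·0.2 = -21.5665
θ' = -1.2393 + (14.1000/1.6)·tan(0.36)·0.2 = -0.5759
v' = 14.1000 + 3.5000·0.2 = 14.8000

(-9.0822, -21.5665, -0.5759, 14.8000)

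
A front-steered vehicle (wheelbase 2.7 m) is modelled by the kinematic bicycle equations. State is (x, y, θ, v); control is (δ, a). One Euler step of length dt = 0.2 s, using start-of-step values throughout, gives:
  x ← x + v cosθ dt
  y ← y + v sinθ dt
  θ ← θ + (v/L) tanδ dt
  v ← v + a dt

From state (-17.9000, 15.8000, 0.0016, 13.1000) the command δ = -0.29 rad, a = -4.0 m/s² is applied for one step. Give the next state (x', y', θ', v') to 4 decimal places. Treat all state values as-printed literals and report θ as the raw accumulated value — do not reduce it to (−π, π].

(-15.2800, 15.8042, -0.2880, 12.3000)

x' = -17.9000 + 13.1000·cos(0.0016)·0.2 = -15.2800
y' = 15.8000 + 13.1000·sin(0.0016)·0.2 = 15.8042
θ' = 0.0016 + (13.1000/2.7)·tan(-0.29)·0.2 = -0.2880
v' = 13.1000 − 4.0000·0.2 = 12.3000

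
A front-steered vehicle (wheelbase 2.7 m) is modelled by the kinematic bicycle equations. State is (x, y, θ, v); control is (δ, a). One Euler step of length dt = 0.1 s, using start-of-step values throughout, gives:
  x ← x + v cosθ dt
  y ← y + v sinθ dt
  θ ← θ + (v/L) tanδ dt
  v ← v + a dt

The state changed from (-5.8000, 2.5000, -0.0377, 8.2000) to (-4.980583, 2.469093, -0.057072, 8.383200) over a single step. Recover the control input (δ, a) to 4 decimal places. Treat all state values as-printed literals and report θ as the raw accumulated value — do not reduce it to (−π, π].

a = (v'−v)/dt = (0.183200)/0.1 = 1.8320
Δθ = θ'−θ = -0.019372;  (v·dt/L) = 8.2000·0.1/2.7 = 0.303704
tan δ = Δθ·L/(v·dt) = -0.063786  →  δ = -0.0637

δ = -0.0637, a = 1.8320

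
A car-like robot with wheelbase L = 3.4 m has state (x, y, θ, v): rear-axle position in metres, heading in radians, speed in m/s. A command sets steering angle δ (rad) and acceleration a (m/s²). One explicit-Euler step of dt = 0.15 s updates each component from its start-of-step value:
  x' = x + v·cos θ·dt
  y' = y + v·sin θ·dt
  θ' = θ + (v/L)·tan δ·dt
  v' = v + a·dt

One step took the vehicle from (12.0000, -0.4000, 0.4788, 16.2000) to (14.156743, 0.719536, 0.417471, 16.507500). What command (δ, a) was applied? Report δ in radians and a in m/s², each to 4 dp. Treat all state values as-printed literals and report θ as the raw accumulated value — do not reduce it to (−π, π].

δ = -0.0856, a = 2.0500

a = (v'−v)/dt = (0.307500)/0.15 = 2.0500
Δθ = θ'−θ = -0.061329;  (v·dt/L) = 16.2000·0.15/3.4 = 0.714706
tan δ = Δθ·L/(v·dt) = -0.085810  →  δ = -0.0856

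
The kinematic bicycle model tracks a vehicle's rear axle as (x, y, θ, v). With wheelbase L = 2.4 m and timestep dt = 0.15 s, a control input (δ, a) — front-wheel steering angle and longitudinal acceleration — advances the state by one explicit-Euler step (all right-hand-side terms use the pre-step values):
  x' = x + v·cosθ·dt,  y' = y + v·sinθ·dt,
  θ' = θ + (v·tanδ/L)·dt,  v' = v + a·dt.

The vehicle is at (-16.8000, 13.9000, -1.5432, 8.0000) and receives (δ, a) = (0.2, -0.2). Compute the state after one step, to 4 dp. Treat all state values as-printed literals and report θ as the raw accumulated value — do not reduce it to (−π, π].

x' = -16.8000 + 8.0000·cos(-1.5432)·0.15 = -16.7669
y' = 13.9000 + 8.0000·sin(-1.5432)·0.15 = 12.7005
θ' = -1.5432 + (8.0000/2.4)·tan(0.2)·0.15 = -1.4418
v' = 8.0000 − 0.2000·0.15 = 7.9700

(-16.7669, 12.7005, -1.4418, 7.9700)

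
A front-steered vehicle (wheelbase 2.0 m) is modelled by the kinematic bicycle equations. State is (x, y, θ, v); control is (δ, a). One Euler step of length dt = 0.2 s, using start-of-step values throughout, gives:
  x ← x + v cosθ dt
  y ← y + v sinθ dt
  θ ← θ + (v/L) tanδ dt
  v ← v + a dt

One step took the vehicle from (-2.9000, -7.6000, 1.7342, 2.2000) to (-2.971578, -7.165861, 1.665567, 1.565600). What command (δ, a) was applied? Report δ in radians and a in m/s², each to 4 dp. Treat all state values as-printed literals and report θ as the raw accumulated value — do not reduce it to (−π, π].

a = (v'−v)/dt = (-0.634400)/0.2 = -3.1720
Δθ = θ'−θ = -0.068633;  (v·dt/L) = 2.2000·0.2/2.0 = 0.220000
tan δ = Δθ·L/(v·dt) = -0.311968  →  δ = -0.3024

δ = -0.3024, a = -3.1720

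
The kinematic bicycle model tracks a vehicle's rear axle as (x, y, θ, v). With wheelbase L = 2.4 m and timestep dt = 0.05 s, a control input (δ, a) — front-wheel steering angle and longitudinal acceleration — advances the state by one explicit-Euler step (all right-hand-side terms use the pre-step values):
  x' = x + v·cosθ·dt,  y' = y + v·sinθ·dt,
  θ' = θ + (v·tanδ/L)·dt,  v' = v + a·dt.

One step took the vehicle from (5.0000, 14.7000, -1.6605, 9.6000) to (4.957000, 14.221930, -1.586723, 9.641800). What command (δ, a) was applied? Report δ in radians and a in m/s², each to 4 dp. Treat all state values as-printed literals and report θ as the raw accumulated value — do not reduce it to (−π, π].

δ = 0.3534, a = 0.8360

a = (v'−v)/dt = (0.041800)/0.05 = 0.8360
Δθ = θ'−θ = 0.073777;  (v·dt/L) = 9.6000·0.05/2.4 = 0.200000
tan δ = Δθ·L/(v·dt) = 0.368885  →  δ = 0.3534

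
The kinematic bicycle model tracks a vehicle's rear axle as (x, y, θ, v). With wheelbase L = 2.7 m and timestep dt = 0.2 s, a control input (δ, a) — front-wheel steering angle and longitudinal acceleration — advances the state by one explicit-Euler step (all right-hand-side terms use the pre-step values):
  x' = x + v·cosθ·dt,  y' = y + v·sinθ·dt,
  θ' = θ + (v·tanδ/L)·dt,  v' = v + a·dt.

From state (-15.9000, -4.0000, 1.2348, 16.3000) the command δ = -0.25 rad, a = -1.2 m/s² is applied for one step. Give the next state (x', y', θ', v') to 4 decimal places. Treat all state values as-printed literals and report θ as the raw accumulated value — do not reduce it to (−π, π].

(-14.8251, -0.9223, 0.9265, 16.0600)

x' = -15.9000 + 16.3000·cos(1.2348)·0.2 = -14.8251
y' = -4.0000 + 16.3000·sin(1.2348)·0.2 = -0.9223
θ' = 1.2348 + (16.3000/2.7)·tan(-0.25)·0.2 = 0.9265
v' = 16.3000 − 1.2000·0.2 = 16.0600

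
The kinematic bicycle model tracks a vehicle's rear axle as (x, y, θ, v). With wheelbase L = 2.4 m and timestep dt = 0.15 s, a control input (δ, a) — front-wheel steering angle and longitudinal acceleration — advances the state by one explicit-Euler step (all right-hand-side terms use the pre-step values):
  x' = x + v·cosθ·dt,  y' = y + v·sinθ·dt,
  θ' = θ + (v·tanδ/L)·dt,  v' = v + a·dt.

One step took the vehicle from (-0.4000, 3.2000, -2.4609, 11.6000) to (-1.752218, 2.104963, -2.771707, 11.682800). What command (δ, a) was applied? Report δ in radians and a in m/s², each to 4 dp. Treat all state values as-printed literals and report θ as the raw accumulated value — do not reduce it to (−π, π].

δ = -0.4050, a = 0.5520

a = (v'−v)/dt = (0.082800)/0.15 = 0.5520
Δθ = θ'−θ = -0.310807;  (v·dt/L) = 11.6000·0.15/2.4 = 0.725000
tan δ = Δθ·L/(v·dt) = -0.428699  →  δ = -0.4050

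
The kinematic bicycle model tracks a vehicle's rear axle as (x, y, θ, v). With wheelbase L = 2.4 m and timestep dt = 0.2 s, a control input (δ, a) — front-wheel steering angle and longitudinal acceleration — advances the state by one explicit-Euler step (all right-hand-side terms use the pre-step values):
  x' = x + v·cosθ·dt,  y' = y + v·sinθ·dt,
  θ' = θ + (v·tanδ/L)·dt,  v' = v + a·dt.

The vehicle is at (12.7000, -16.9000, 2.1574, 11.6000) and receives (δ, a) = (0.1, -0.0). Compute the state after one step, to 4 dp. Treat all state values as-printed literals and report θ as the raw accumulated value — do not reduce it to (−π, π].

(11.4158, -14.9678, 2.2544, 11.6000)

x' = 12.7000 + 11.6000·cos(2.1574)·0.2 = 11.4158
y' = -16.9000 + 11.6000·sin(2.1574)·0.2 = -14.9678
θ' = 2.1574 + (11.6000/2.4)·tan(0.1)·0.2 = 2.2544
v' = 11.6000 + 0.0000·0.2 = 11.6000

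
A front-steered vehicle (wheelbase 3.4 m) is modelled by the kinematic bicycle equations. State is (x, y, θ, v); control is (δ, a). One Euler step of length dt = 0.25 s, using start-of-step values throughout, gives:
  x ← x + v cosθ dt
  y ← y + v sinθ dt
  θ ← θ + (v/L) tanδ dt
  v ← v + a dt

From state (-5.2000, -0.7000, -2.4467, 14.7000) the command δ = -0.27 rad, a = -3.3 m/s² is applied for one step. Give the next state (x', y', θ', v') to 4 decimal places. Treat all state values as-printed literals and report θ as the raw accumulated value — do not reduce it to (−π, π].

(-8.0228, -3.0531, -2.7458, 13.8750)

x' = -5.2000 + 14.7000·cos(-2.4467)·0.25 = -8.0228
y' = -0.7000 + 14.7000·sin(-2.4467)·0.25 = -3.0531
θ' = -2.4467 + (14.7000/3.4)·tan(-0.27)·0.25 = -2.7458
v' = 14.7000 − 3.3000·0.25 = 13.8750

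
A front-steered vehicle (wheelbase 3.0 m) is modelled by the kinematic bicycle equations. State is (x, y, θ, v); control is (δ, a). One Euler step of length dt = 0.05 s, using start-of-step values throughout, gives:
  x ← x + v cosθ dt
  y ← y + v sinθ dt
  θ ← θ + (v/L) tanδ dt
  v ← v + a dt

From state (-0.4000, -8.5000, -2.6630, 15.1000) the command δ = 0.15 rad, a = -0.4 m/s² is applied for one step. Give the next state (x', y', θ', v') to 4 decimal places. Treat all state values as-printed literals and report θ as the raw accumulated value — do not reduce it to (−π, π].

x' = -0.4000 + 15.1000·cos(-2.6630)·0.05 = -1.0702
y' = -8.5000 + 15.1000·sin(-2.6630)·0.05 = -8.8477
θ' = -2.6630 + (15.1000/3.0)·tan(0.15)·0.05 = -2.6250
v' = 15.1000 − 0.4000·0.05 = 15.0800

(-1.0702, -8.8477, -2.6250, 15.0800)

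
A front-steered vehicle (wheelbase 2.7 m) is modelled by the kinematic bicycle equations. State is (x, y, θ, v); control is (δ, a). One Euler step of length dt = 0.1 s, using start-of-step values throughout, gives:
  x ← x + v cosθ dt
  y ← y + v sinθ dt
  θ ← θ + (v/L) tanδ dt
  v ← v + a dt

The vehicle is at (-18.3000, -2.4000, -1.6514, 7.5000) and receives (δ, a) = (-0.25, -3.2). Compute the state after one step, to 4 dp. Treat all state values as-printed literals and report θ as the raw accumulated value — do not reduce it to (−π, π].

(-18.3604, -3.1476, -1.7223, 7.1800)

x' = -18.3000 + 7.5000·cos(-1.6514)·0.1 = -18.3604
y' = -2.4000 + 7.5000·sin(-1.6514)·0.1 = -3.1476
θ' = -1.6514 + (7.5000/2.7)·tan(-0.25)·0.1 = -1.7223
v' = 7.5000 − 3.2000·0.1 = 7.1800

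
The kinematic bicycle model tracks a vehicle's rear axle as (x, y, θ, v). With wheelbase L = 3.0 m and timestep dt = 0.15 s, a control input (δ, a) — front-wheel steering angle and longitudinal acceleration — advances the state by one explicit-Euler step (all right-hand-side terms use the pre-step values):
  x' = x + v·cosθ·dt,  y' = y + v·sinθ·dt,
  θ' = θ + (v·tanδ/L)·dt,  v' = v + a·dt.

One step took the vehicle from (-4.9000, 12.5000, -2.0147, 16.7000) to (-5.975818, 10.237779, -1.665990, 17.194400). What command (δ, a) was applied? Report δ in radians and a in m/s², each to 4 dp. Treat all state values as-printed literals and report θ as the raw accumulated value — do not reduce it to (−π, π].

δ = 0.3956, a = 3.2960

a = (v'−v)/dt = (0.494400)/0.15 = 3.2960
Δθ = θ'−θ = 0.348710;  (v·dt/L) = 16.7000·0.15/3.0 = 0.835000
tan δ = Δθ·L/(v·dt) = 0.417617  →  δ = 0.3956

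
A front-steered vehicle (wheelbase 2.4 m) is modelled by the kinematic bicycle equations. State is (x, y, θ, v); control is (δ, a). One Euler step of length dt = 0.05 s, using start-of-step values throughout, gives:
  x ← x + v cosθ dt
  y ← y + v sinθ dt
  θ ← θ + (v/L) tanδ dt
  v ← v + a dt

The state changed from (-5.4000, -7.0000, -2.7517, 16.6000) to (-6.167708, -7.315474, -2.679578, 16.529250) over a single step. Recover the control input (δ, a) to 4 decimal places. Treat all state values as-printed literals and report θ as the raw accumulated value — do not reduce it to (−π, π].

a = (v'−v)/dt = (-0.070750)/0.05 = -1.4150
Δθ = θ'−θ = 0.072122;  (v·dt/L) = 16.6000·0.05/2.4 = 0.345833
tan δ = Δθ·L/(v·dt) = 0.208546  →  δ = 0.2056

δ = 0.2056, a = -1.4150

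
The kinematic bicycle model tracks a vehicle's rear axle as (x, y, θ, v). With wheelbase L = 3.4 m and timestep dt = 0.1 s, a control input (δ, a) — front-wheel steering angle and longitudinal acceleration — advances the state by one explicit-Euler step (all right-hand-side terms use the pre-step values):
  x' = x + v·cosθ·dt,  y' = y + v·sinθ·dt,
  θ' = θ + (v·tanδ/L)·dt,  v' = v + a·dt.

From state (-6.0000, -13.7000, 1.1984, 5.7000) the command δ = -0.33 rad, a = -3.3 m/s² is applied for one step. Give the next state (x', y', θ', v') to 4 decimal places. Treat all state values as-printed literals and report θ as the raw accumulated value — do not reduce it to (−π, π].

(-5.7926, -13.1691, 1.1410, 5.3700)

x' = -6.0000 + 5.7000·cos(1.1984)·0.1 = -5.7926
y' = -13.7000 + 5.7000·sin(1.1984)·0.1 = -13.1691
θ' = 1.1984 + (5.7000/3.4)·tan(-0.33)·0.1 = 1.1410
v' = 5.7000 − 3.3000·0.1 = 5.3700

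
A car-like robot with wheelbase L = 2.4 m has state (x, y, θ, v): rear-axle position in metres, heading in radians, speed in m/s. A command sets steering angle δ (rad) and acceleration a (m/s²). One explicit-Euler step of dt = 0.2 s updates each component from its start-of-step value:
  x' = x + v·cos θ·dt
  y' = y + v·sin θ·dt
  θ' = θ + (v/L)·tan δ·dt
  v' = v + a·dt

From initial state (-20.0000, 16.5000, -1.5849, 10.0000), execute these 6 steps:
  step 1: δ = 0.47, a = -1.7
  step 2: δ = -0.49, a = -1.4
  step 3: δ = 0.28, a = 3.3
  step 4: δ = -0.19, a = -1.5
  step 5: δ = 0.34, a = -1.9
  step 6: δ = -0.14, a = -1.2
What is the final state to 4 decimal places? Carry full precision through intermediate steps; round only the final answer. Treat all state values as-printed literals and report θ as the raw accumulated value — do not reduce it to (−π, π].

(-18.1963, 5.1693, -1.3499, 9.1200)

after step 1 (δ=0.47, a=-1.7): (-20.028206, 14.500199, -1.161595, 9.660000)
after step 2 (δ=-0.49, a=-1.4): (-19.259509, 12.727707, -1.590973, 9.380000)
after step 3 (δ=0.28, a=3.3): (-19.297357, 10.852089, -1.366201, 10.040000)
after step 4 (δ=-0.19, a=-1.5): (-18.889389, 8.885969, -1.527109, 9.740000)
after step 5 (δ=0.34, a=-1.9): (-18.804313, 6.939828, -1.239992, 9.360000)
after step 6 (δ=-0.14, a=-1.2): (-18.196280, 5.169325, -1.349911, 9.120000)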